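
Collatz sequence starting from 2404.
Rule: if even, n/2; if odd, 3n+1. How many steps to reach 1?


2404 → 1202 → 601 → 1804 → 902 → 451 → 1354 → 677 → 2032 → 1016 → 508 → 254 → 127 → 382 → 191 → 574 → 287 → 862 → 431 → 1294 → 647 → 1942 → 971 → 2914 → 1457 → 4372 → 2186 → 1093 → 3280 → 1640 → 820 → 410 → 205 → 616 → 308 → 154 → 77 → 232 → 116 → 58 → 29 → 88 → 44 → 22 → 11 → 34 → 17 → 52 → 26 → 13 → 40 → 20 → 10 → 5 → 16 → 8 → 4 → 2 → 1
Total steps = 58

58 steps


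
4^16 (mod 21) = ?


4^1 mod 21 = 4
4^2 mod 21 = 16
4^3 mod 21 = 1
4^4 mod 21 = 4
4^5 mod 21 = 16
4^6 mod 21 = 1
4^7 mod 21 = 4
4^8 mod 21 = 16
4^9 mod 21 = 1
4^10 mod 21 = 4
4^11 mod 21 = 16
4^12 mod 21 = 1
4^13 mod 21 = 4
4^14 mod 21 = 16
4^15 mod 21 = 1
4^16 mod 21 = 4


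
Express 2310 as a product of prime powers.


2310 / 2 = 1155
1155 / 3 = 385
385 / 5 = 77
77 / 7 = 11
11 / 11 = 1
2310 = 2 × 3 × 5 × 7 × 11


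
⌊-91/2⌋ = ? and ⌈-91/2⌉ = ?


-91/2 = -45.5000
floor = -46
ceil = -45

floor = -46, ceil = -45


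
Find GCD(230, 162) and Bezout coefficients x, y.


Tabular extended Euclidean (each row: r = 230*s + 162*t):
r=230, s=1, t=0
r=162, s=0, t=1
q=1: r=68, s=1, t=-1   [230*(1) + 162*(-1) = 68]
q=2: r=26, s=-2, t=3   [230*(-2) + 162*(3) = 26]
q=2: r=16, s=5, t=-7   [230*(5) + 162*(-7) = 16]
q=1: r=10, s=-7, t=10   [230*(-7) + 162*(10) = 10]
q=1: r=6, s=12, t=-17   [230*(12) + 162*(-17) = 6]
q=1: r=4, s=-19, t=27   [230*(-19) + 162*(27) = 4]
q=1: r=2, s=31, t=-44   [230*(31) + 162*(-44) = 2]
q=2: r=0, s=-81, t=115   [230*(-81) + 162*(115) = 0]
GCD = 2; from the row with r=2: x=31, y=-44
Check: 230*(31) + 162*(-44) = 7130 - 7128 = 2

GCD = 2, x = 31, y = -44


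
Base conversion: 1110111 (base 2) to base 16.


1110111 (base 2) = 119 (decimal)
119 (decimal) = 77 (base 16)


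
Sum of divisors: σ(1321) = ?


Divisors of 1321: 1, 1321
Sum = 1 + 1321 = 1322

σ(1321) = 1322


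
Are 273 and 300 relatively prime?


Euclidean algorithm:
300 = 1 * 273 + 27
273 = 10 * 27 + 3
27 = 9 * 3 + 0
GCD(273, 300) = 3

No, not coprime (GCD = 3)


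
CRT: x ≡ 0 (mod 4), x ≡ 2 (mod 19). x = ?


M = 4*19 = 76
M1 = M/4 = 19, M2 = M/19 = 4
M1^(-1) mod 4 = 3, M2^(-1) mod 19 = 5
x = 0*19*3 + 2*4*5 = 40
40 mod 76 = 40
Check: 40 mod 4 = 0 ✓, 40 mod 19 = 2 ✓

x ≡ 40 (mod 76)


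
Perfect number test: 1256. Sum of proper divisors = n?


Proper divisors of 1256: 1, 2, 4, 8, 157, 314, 628
Sum = 1 + 2 + 4 + 8 + 157 + 314 + 628 = 1114

No, 1256 is not perfect (1114 ≠ 1256)


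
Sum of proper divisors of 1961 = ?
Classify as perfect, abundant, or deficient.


Proper divisors: 1, 37, 53
Sum = 1 + 37 + 53 = 91
91 < 1961 → deficient

s(1961) = 91 (deficient)


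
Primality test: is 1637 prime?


Check divisors up to sqrt(1637) = 40.4599
No divisors found.
1637 is prime.

Yes, 1637 is prime


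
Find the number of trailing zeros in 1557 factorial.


floor(1557/5) = 311
floor(1557/25) = 62
floor(1557/125) = 12
floor(1557/625) = 2
Total = 387

387 trailing zeros


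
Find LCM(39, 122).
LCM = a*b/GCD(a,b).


GCD(39, 122) = 1
LCM = 39*122/1 = 4758/1 = 4758

LCM = 4758


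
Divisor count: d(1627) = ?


1627 = 1627^1
d(1627) = (1+1) = 2

2 divisors


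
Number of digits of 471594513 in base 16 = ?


471594513 in base 16 = 1C1BF611
Number of digits = 8

8 digits (base 16)


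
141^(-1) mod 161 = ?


Use the extended Euclidean algorithm on (161, 141); each row r = 161*s + 141*t:
r=161, s=1, t=0
r=141, s=0, t=1
q=1: r=20, s=1, t=-1   [161*(1) + 141*(-1) = 20]
q=7: r=1, s=-7, t=8   [161*(-7) + 141*(8) = 1]
q=20: r=0, s=141, t=-161   [161*(141) + 141*(-161) = 0]
GCD = 1 with t = 8, so 141*(8) ≡ 1 (mod 161)
Inverse = 8 mod 161 = 8
Check: 141 * 8 = 1128 ≡ 1 (mod 161)

141^(-1) ≡ 8 (mod 161)


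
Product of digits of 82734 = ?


8 × 2 × 7 × 3 × 4 = 1344


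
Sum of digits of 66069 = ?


6 + 6 + 0 + 6 + 9 = 27


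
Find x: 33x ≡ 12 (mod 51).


GCD(33, 51) = 3 divides 12
Divide: 11x ≡ 4 (mod 17)
x ≡ 5 (mod 17)


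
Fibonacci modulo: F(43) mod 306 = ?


F(k) mod 306 for k=1..43:
1, 1, 2, 3, 5, 8, 13, 21, 34, 55, 89, 144, 233, 71, 304, 69, 67, 136, 203, 33, 236, 269, 199, 162, 55, 217, 272, 183, 149, 26, 175, 201, 70, 271, 35, 0, 35, 35, 70, 105, 175, 280, 149
F(43) mod 306 = 149


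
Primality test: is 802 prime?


802 / 2 = 401 (exact division)
802 is NOT prime.

No, 802 is not prime


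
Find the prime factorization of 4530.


4530 / 2 = 2265
2265 / 3 = 755
755 / 5 = 151
151 / 151 = 1
4530 = 2 × 3 × 5 × 151


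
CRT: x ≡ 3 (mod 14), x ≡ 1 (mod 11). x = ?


M = 14*11 = 154
M1 = M/14 = 11, M2 = M/11 = 14
M1^(-1) mod 14 = 9, M2^(-1) mod 11 = 4
x = 3*11*9 + 1*14*4 = 353
353 mod 154 = 45
Check: 45 mod 14 = 3 ✓, 45 mod 11 = 1 ✓

x ≡ 45 (mod 154)


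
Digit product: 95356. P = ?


9 × 5 × 3 × 5 × 6 = 4050


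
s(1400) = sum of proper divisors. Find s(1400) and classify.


Proper divisors: 1, 2, 4, 5, 7, 8, 10, 14, 20, 25, 28, 35, 40, 50, 56, 70, 100, 140, 175, 200, 280, 350, 700
Sum = 1 + 2 + 4 + 5 + 7 + 8 + 10 + 14 + 20 + 25 + 28 + 35 + 40 + 50 + 56 + 70 + 100 + 140 + 175 + 200 + 280 + 350 + 700 = 2320
2320 > 1400 → abundant

s(1400) = 2320 (abundant)


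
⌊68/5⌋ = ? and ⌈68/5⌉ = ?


68/5 = 13.6000
floor = 13
ceil = 14

floor = 13, ceil = 14


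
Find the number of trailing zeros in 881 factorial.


floor(881/5) = 176
floor(881/25) = 35
floor(881/125) = 7
floor(881/625) = 1
Total = 219

219 trailing zeros


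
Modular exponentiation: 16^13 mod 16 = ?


16^1 mod 16 = 0
16^2 mod 16 = 0
16^3 mod 16 = 0
16^4 mod 16 = 0
16^5 mod 16 = 0
16^6 mod 16 = 0
16^7 mod 16 = 0
16^8 mod 16 = 0
16^9 mod 16 = 0
16^10 mod 16 = 0
16^11 mod 16 = 0
16^12 mod 16 = 0
16^13 mod 16 = 0


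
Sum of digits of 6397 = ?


6 + 3 + 9 + 7 = 25


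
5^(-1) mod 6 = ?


Use the extended Euclidean algorithm on (6, 5); each row r = 6*s + 5*t:
r=6, s=1, t=0
r=5, s=0, t=1
q=1: r=1, s=1, t=-1   [6*(1) + 5*(-1) = 1]
q=5: r=0, s=-5, t=6   [6*(-5) + 5*(6) = 0]
GCD = 1 with t = -1, so 5*(-1) ≡ 1 (mod 6)
Inverse = -1 mod 6 = 5
Check: 5 * 5 = 25 ≡ 1 (mod 6)

5^(-1) ≡ 5 (mod 6)


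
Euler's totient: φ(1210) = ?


1210 = 2 × 5 × 11^2
Prime factors: 2, 5, 11
φ(1210) = 1210 × (1-1/2) × (1-1/5) × (1-1/11)
= 1210 × 1/2 × 4/5 × 10/11 = 440

φ(1210) = 440


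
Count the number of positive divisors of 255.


255 = 3^1 × 5^1 × 17^1
d(255) = (1+1) × (1+1) × (1+1) = 8

8 divisors


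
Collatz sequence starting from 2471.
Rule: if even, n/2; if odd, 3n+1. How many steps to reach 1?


2471 → 7414 → 3707 → 11122 → 5561 → 16684 → 8342 → 4171 → 12514 → 6257 → 18772 → 9386 → 4693 → 14080 → 7040 → 3520 → 1760 → 880 → 440 → 220 → 110 → 55 → 166 → 83 → 250 → 125 → 376 → 188 → 94 → 47 → 142 → 71 → 214 → 107 → 322 → 161 → 484 → 242 → 121 → 364 → 182 → 91 → 274 → 137 → 412 → 206 → 103 → 310 → 155 → 466 → 233 → 700 → 350 → 175 → 526 → 263 → 790 → 395 → 1186 → 593 → 1780 → 890 → 445 → 1336 → 668 → 334 → 167 → 502 → 251 → 754 → 377 → 1132 → 566 → 283 → 850 → 425 → 1276 → 638 → 319 → 958 → 479 → 1438 → 719 → 2158 → 1079 → 3238 → 1619 → 4858 → 2429 → 7288 → 3644 → 1822 → 911 → 2734 → 1367 → 4102 → 2051 → 6154 → 3077 → 9232 → 4616 → 2308 → 1154 → 577 → 1732 → 866 → 433 → 1300 → 650 → 325 → 976 → 488 → 244 → 122 → 61 → 184 → 92 → 46 → 23 → 70 → 35 → 106 → 53 → 160 → 80 → 40 → 20 → 10 → 5 → 16 → 8 → 4 → 2 → 1
Total steps = 133

133 steps


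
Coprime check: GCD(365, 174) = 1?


Euclidean algorithm:
365 = 2 * 174 + 17
174 = 10 * 17 + 4
17 = 4 * 4 + 1
4 = 4 * 1 + 0
GCD(365, 174) = 1

Yes, coprime (GCD = 1)


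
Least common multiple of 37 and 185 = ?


GCD(37, 185) = 37
LCM = 37*185/37 = 6845/37 = 185

LCM = 185


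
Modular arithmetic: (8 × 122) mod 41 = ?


8 × 122 = 976
976 mod 41 = 33


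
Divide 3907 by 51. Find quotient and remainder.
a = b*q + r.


3907 = 51 * 76 + 31
Check: 3876 + 31 = 3907

q = 76, r = 31


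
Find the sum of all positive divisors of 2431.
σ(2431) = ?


Divisors of 2431: 1, 11, 13, 17, 143, 187, 221, 2431
Sum = 1 + 11 + 13 + 17 + 143 + 187 + 221 + 2431 = 3024

σ(2431) = 3024


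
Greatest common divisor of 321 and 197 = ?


321 = 1 * 197 + 124
197 = 1 * 124 + 73
124 = 1 * 73 + 51
73 = 1 * 51 + 22
51 = 2 * 22 + 7
22 = 3 * 7 + 1
7 = 7 * 1 + 0
GCD = 1


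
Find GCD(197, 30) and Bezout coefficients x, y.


Tabular extended Euclidean (each row: r = 197*s + 30*t):
r=197, s=1, t=0
r=30, s=0, t=1
q=6: r=17, s=1, t=-6   [197*(1) + 30*(-6) = 17]
q=1: r=13, s=-1, t=7   [197*(-1) + 30*(7) = 13]
q=1: r=4, s=2, t=-13   [197*(2) + 30*(-13) = 4]
q=3: r=1, s=-7, t=46   [197*(-7) + 30*(46) = 1]
q=4: r=0, s=30, t=-197   [197*(30) + 30*(-197) = 0]
GCD = 1; from the row with r=1: x=-7, y=46
Check: 197*(-7) + 30*(46) = -1379 + 1380 = 1

GCD = 1, x = -7, y = 46


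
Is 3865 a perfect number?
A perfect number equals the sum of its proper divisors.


Proper divisors of 3865: 1, 5, 773
Sum = 1 + 5 + 773 = 779

No, 3865 is not perfect (779 ≠ 3865)


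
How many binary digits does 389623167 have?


389623167 in base 2 = 10111001110010010110101111111
Number of digits = 29

29 digits (base 2)


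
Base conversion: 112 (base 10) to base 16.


112 (base 10) = 112 (decimal)
112 (decimal) = 70 (base 16)


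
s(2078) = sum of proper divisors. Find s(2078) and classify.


Proper divisors: 1, 2, 1039
Sum = 1 + 2 + 1039 = 1042
1042 < 2078 → deficient

s(2078) = 1042 (deficient)


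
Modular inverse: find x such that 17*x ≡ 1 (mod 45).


Use the extended Euclidean algorithm on (45, 17); each row r = 45*s + 17*t:
r=45, s=1, t=0
r=17, s=0, t=1
q=2: r=11, s=1, t=-2   [45*(1) + 17*(-2) = 11]
q=1: r=6, s=-1, t=3   [45*(-1) + 17*(3) = 6]
q=1: r=5, s=2, t=-5   [45*(2) + 17*(-5) = 5]
q=1: r=1, s=-3, t=8   [45*(-3) + 17*(8) = 1]
q=5: r=0, s=17, t=-45   [45*(17) + 17*(-45) = 0]
GCD = 1 with t = 8, so 17*(8) ≡ 1 (mod 45)
Inverse = 8 mod 45 = 8
Check: 17 * 8 = 136 ≡ 1 (mod 45)

17^(-1) ≡ 8 (mod 45)


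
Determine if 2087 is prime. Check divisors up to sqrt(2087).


Check divisors up to sqrt(2087) = 45.6837
No divisors found.
2087 is prime.

Yes, 2087 is prime


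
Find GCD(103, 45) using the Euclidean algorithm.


103 = 2 * 45 + 13
45 = 3 * 13 + 6
13 = 2 * 6 + 1
6 = 6 * 1 + 0
GCD = 1


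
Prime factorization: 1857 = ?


1857 / 3 = 619
619 / 619 = 1
1857 = 3 × 619


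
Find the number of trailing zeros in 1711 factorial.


floor(1711/5) = 342
floor(1711/25) = 68
floor(1711/125) = 13
floor(1711/625) = 2
Total = 425

425 trailing zeros


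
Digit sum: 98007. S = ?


9 + 8 + 0 + 0 + 7 = 24


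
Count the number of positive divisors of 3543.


3543 = 3^1 × 1181^1
d(3543) = (1+1) × (1+1) = 4

4 divisors


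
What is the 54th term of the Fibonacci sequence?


Sequence: 1, 1, 2, 3, 5, 8, 13, 21, 34, 55, 89, 144, 233, 377, 610, 987, 1597, 2584, 4181, 6765, 10946, 17711, 28657, 46368, 75025, 121393, 196418, 317811, 514229, 832040, 1346269, 2178309, 3524578, 5702887, 9227465, 14930352, 24157817, 39088169, 63245986, 102334155, 165580141, 267914296, 433494437, 701408733, 1134903170, 1836311903, 2971215073, 4807526976, 7778742049, 12586269025, 20365011074, 32951280099, 53316291173, 86267571272
F(54) = 86267571272


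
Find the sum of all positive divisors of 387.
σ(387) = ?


Divisors of 387: 1, 3, 9, 43, 129, 387
Sum = 1 + 3 + 9 + 43 + 129 + 387 = 572

σ(387) = 572


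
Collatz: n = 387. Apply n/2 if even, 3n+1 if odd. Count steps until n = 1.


387 → 1162 → 581 → 1744 → 872 → 436 → 218 → 109 → 328 → 164 → 82 → 41 → 124 → 62 → 31 → 94 → 47 → 142 → 71 → 214 → 107 → 322 → 161 → 484 → 242 → 121 → 364 → 182 → 91 → 274 → 137 → 412 → 206 → 103 → 310 → 155 → 466 → 233 → 700 → 350 → 175 → 526 → 263 → 790 → 395 → 1186 → 593 → 1780 → 890 → 445 → 1336 → 668 → 334 → 167 → 502 → 251 → 754 → 377 → 1132 → 566 → 283 → 850 → 425 → 1276 → 638 → 319 → 958 → 479 → 1438 → 719 → 2158 → 1079 → 3238 → 1619 → 4858 → 2429 → 7288 → 3644 → 1822 → 911 → 2734 → 1367 → 4102 → 2051 → 6154 → 3077 → 9232 → 4616 → 2308 → 1154 → 577 → 1732 → 866 → 433 → 1300 → 650 → 325 → 976 → 488 → 244 → 122 → 61 → 184 → 92 → 46 → 23 → 70 → 35 → 106 → 53 → 160 → 80 → 40 → 20 → 10 → 5 → 16 → 8 → 4 → 2 → 1
Total steps = 120

120 steps


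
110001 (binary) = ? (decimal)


110001 (base 2) = 49 (decimal)
49 (decimal) = 49 (base 10)


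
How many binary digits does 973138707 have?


973138707 in base 2 = 111010000000001110101100010011
Number of digits = 30

30 digits (base 2)


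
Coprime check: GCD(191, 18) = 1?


Euclidean algorithm:
191 = 10 * 18 + 11
18 = 1 * 11 + 7
11 = 1 * 7 + 4
7 = 1 * 4 + 3
4 = 1 * 3 + 1
3 = 3 * 1 + 0
GCD(191, 18) = 1

Yes, coprime (GCD = 1)


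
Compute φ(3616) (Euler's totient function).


3616 = 2^5 × 113
Prime factors: 2, 113
φ(3616) = 3616 × (1-1/2) × (1-1/113)
= 3616 × 1/2 × 112/113 = 1792

φ(3616) = 1792


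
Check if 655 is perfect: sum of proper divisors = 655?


Proper divisors of 655: 1, 5, 131
Sum = 1 + 5 + 131 = 137

No, 655 is not perfect (137 ≠ 655)


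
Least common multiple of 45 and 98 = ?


GCD(45, 98) = 1
LCM = 45*98/1 = 4410/1 = 4410

LCM = 4410


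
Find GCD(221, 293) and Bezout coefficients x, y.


Tabular extended Euclidean (each row: r = 221*s + 293*t):
r=221, s=1, t=0
r=293, s=0, t=1
q=0: r=221, s=1, t=0   [221*(1) + 293*(0) = 221]
q=1: r=72, s=-1, t=1   [221*(-1) + 293*(1) = 72]
q=3: r=5, s=4, t=-3   [221*(4) + 293*(-3) = 5]
q=14: r=2, s=-57, t=43   [221*(-57) + 293*(43) = 2]
q=2: r=1, s=118, t=-89   [221*(118) + 293*(-89) = 1]
q=2: r=0, s=-293, t=221   [221*(-293) + 293*(221) = 0]
GCD = 1; from the row with r=1: x=118, y=-89
Check: 221*(118) + 293*(-89) = 26078 - 26077 = 1

GCD = 1, x = 118, y = -89


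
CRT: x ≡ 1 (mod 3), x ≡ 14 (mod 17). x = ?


M = 3*17 = 51
M1 = M/3 = 17, M2 = M/17 = 3
M1^(-1) mod 3 = 2, M2^(-1) mod 17 = 6
x = 1*17*2 + 14*3*6 = 286
286 mod 51 = 31
Check: 31 mod 3 = 1 ✓, 31 mod 17 = 14 ✓

x ≡ 31 (mod 51)


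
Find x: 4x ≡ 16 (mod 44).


GCD(4, 44) = 4 divides 16
Divide: 1x ≡ 4 (mod 11)
x ≡ 4 (mod 11)


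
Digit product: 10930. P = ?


1 × 0 × 9 × 3 × 0 = 0


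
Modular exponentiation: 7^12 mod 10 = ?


7^1 mod 10 = 7
7^2 mod 10 = 9
7^3 mod 10 = 3
7^4 mod 10 = 1
7^5 mod 10 = 7
7^6 mod 10 = 9
7^7 mod 10 = 3
7^8 mod 10 = 1
7^9 mod 10 = 7
7^10 mod 10 = 9
7^11 mod 10 = 3
7^12 mod 10 = 1


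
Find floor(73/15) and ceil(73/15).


73/15 = 4.8667
floor = 4
ceil = 5

floor = 4, ceil = 5


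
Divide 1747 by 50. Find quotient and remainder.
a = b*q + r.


1747 = 50 * 34 + 47
Check: 1700 + 47 = 1747

q = 34, r = 47


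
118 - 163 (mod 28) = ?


118 - 163 = -45
-45 mod 28 = 11


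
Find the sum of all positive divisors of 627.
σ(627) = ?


Divisors of 627: 1, 3, 11, 19, 33, 57, 209, 627
Sum = 1 + 3 + 11 + 19 + 33 + 57 + 209 + 627 = 960

σ(627) = 960


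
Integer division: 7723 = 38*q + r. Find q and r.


7723 = 38 * 203 + 9
Check: 7714 + 9 = 7723

q = 203, r = 9


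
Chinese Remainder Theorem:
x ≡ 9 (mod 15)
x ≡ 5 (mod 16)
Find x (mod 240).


M = 15*16 = 240
M1 = M/15 = 16, M2 = M/16 = 15
M1^(-1) mod 15 = 1, M2^(-1) mod 16 = 15
x = 9*16*1 + 5*15*15 = 1269
1269 mod 240 = 69
Check: 69 mod 15 = 9 ✓, 69 mod 16 = 5 ✓

x ≡ 69 (mod 240)


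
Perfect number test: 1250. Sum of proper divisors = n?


Proper divisors of 1250: 1, 2, 5, 10, 25, 50, 125, 250, 625
Sum = 1 + 2 + 5 + 10 + 25 + 50 + 125 + 250 + 625 = 1093

No, 1250 is not perfect (1093 ≠ 1250)


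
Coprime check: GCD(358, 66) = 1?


Euclidean algorithm:
358 = 5 * 66 + 28
66 = 2 * 28 + 10
28 = 2 * 10 + 8
10 = 1 * 8 + 2
8 = 4 * 2 + 0
GCD(358, 66) = 2

No, not coprime (GCD = 2)


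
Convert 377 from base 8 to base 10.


377 (base 8) = 255 (decimal)
255 (decimal) = 255 (base 10)


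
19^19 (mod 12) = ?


19^1 mod 12 = 7
19^2 mod 12 = 1
19^3 mod 12 = 7
19^4 mod 12 = 1
19^5 mod 12 = 7
19^6 mod 12 = 1
19^7 mod 12 = 7
19^8 mod 12 = 1
19^9 mod 12 = 7
19^10 mod 12 = 1
19^11 mod 12 = 7
19^12 mod 12 = 1
19^13 mod 12 = 7
19^14 mod 12 = 1
19^15 mod 12 = 7
19^16 mod 12 = 1
19^17 mod 12 = 7
19^18 mod 12 = 1
19^19 mod 12 = 7


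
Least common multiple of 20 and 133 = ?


GCD(20, 133) = 1
LCM = 20*133/1 = 2660/1 = 2660

LCM = 2660


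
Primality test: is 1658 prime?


1658 / 2 = 829 (exact division)
1658 is NOT prime.

No, 1658 is not prime


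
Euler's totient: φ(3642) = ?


3642 = 2 × 3 × 607
Prime factors: 2, 3, 607
φ(3642) = 3642 × (1-1/2) × (1-1/3) × (1-1/607)
= 3642 × 1/2 × 2/3 × 606/607 = 1212

φ(3642) = 1212


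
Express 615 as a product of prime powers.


615 / 3 = 205
205 / 5 = 41
41 / 41 = 1
615 = 3 × 5 × 41


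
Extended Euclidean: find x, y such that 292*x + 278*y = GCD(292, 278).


Tabular extended Euclidean (each row: r = 292*s + 278*t):
r=292, s=1, t=0
r=278, s=0, t=1
q=1: r=14, s=1, t=-1   [292*(1) + 278*(-1) = 14]
q=19: r=12, s=-19, t=20   [292*(-19) + 278*(20) = 12]
q=1: r=2, s=20, t=-21   [292*(20) + 278*(-21) = 2]
q=6: r=0, s=-139, t=146   [292*(-139) + 278*(146) = 0]
GCD = 2; from the row with r=2: x=20, y=-21
Check: 292*(20) + 278*(-21) = 5840 - 5838 = 2

GCD = 2, x = 20, y = -21


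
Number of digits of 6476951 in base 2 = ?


6476951 in base 2 = 11000101101010010010111
Number of digits = 23

23 digits (base 2)


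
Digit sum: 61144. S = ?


6 + 1 + 1 + 4 + 4 = 16


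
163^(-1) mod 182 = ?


Use the extended Euclidean algorithm on (182, 163); each row r = 182*s + 163*t:
r=182, s=1, t=0
r=163, s=0, t=1
q=1: r=19, s=1, t=-1   [182*(1) + 163*(-1) = 19]
q=8: r=11, s=-8, t=9   [182*(-8) + 163*(9) = 11]
q=1: r=8, s=9, t=-10   [182*(9) + 163*(-10) = 8]
q=1: r=3, s=-17, t=19   [182*(-17) + 163*(19) = 3]
q=2: r=2, s=43, t=-48   [182*(43) + 163*(-48) = 2]
q=1: r=1, s=-60, t=67   [182*(-60) + 163*(67) = 1]
q=2: r=0, s=163, t=-182   [182*(163) + 163*(-182) = 0]
GCD = 1 with t = 67, so 163*(67) ≡ 1 (mod 182)
Inverse = 67 mod 182 = 67
Check: 163 * 67 = 10921 ≡ 1 (mod 182)

163^(-1) ≡ 67 (mod 182)


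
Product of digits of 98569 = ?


9 × 8 × 5 × 6 × 9 = 19440


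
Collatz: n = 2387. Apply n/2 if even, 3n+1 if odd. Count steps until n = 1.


2387 → 7162 → 3581 → 10744 → 5372 → 2686 → 1343 → 4030 → 2015 → 6046 → 3023 → 9070 → 4535 → 13606 → 6803 → 20410 → 10205 → 30616 → 15308 → 7654 → 3827 → 11482 → 5741 → 17224 → 8612 → 4306 → 2153 → 6460 → 3230 → 1615 → 4846 → 2423 → 7270 → 3635 → 10906 → 5453 → 16360 → 8180 → 4090 → 2045 → 6136 → 3068 → 1534 → 767 → 2302 → 1151 → 3454 → 1727 → 5182 → 2591 → 7774 → 3887 → 11662 → 5831 → 17494 → 8747 → 26242 → 13121 → 39364 → 19682 → 9841 → 29524 → 14762 → 7381 → 22144 → 11072 → 5536 → 2768 → 1384 → 692 → 346 → 173 → 520 → 260 → 130 → 65 → 196 → 98 → 49 → 148 → 74 → 37 → 112 → 56 → 28 → 14 → 7 → 22 → 11 → 34 → 17 → 52 → 26 → 13 → 40 → 20 → 10 → 5 → 16 → 8 → 4 → 2 → 1
Total steps = 102

102 steps


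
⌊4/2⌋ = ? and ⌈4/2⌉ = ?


4/2 = 2.0000
floor = 2
ceil = 2

floor = 2, ceil = 2


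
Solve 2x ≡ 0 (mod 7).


GCD(2, 7) = 1, unique solution
a^(-1) mod 7 = 4
x = 4 * 0 mod 7 = 0

x ≡ 0 (mod 7)


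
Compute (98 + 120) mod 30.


98 + 120 = 218
218 mod 30 = 8


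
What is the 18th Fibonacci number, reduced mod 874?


F(k) mod 874 for k=1..18:
1, 1, 2, 3, 5, 8, 13, 21, 34, 55, 89, 144, 233, 377, 610, 113, 723, 836
F(18) mod 874 = 836


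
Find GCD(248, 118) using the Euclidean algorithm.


248 = 2 * 118 + 12
118 = 9 * 12 + 10
12 = 1 * 10 + 2
10 = 5 * 2 + 0
GCD = 2


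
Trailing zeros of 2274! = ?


floor(2274/5) = 454
floor(2274/25) = 90
floor(2274/125) = 18
floor(2274/625) = 3
Total = 565

565 trailing zeros


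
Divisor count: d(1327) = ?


1327 = 1327^1
d(1327) = (1+1) = 2

2 divisors


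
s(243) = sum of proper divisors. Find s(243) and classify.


Proper divisors: 1, 3, 9, 27, 81
Sum = 1 + 3 + 9 + 27 + 81 = 121
121 < 243 → deficient

s(243) = 121 (deficient)


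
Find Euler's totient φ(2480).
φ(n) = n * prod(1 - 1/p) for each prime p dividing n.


2480 = 2^4 × 5 × 31
Prime factors: 2, 5, 31
φ(2480) = 2480 × (1-1/2) × (1-1/5) × (1-1/31)
= 2480 × 1/2 × 4/5 × 30/31 = 960

φ(2480) = 960


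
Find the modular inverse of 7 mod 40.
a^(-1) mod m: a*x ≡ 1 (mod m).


Use the extended Euclidean algorithm on (40, 7); each row r = 40*s + 7*t:
r=40, s=1, t=0
r=7, s=0, t=1
q=5: r=5, s=1, t=-5   [40*(1) + 7*(-5) = 5]
q=1: r=2, s=-1, t=6   [40*(-1) + 7*(6) = 2]
q=2: r=1, s=3, t=-17   [40*(3) + 7*(-17) = 1]
q=2: r=0, s=-7, t=40   [40*(-7) + 7*(40) = 0]
GCD = 1 with t = -17, so 7*(-17) ≡ 1 (mod 40)
Inverse = -17 mod 40 = 23
Check: 7 * 23 = 161 ≡ 1 (mod 40)

7^(-1) ≡ 23 (mod 40)


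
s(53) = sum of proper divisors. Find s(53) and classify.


Proper divisors: 1
Sum = 1 = 1
1 < 53 → deficient

s(53) = 1 (deficient)


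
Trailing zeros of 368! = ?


floor(368/5) = 73
floor(368/25) = 14
floor(368/125) = 2
Total = 89

89 trailing zeros


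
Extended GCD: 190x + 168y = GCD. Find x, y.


Tabular extended Euclidean (each row: r = 190*s + 168*t):
r=190, s=1, t=0
r=168, s=0, t=1
q=1: r=22, s=1, t=-1   [190*(1) + 168*(-1) = 22]
q=7: r=14, s=-7, t=8   [190*(-7) + 168*(8) = 14]
q=1: r=8, s=8, t=-9   [190*(8) + 168*(-9) = 8]
q=1: r=6, s=-15, t=17   [190*(-15) + 168*(17) = 6]
q=1: r=2, s=23, t=-26   [190*(23) + 168*(-26) = 2]
q=3: r=0, s=-84, t=95   [190*(-84) + 168*(95) = 0]
GCD = 2; from the row with r=2: x=23, y=-26
Check: 190*(23) + 168*(-26) = 4370 - 4368 = 2

GCD = 2, x = 23, y = -26


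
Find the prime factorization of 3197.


3197 / 23 = 139
139 / 139 = 1
3197 = 23 × 139


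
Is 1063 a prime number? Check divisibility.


Check divisors up to sqrt(1063) = 32.6037
No divisors found.
1063 is prime.

Yes, 1063 is prime


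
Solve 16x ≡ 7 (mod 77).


GCD(16, 77) = 1, unique solution
a^(-1) mod 77 = 53
x = 53 * 7 mod 77 = 63

x ≡ 63 (mod 77)


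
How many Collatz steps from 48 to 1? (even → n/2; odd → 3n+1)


48 → 24 → 12 → 6 → 3 → 10 → 5 → 16 → 8 → 4 → 2 → 1
Total steps = 11

11 steps


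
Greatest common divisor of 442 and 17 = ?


442 = 26 * 17 + 0
GCD = 17


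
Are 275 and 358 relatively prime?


Euclidean algorithm:
358 = 1 * 275 + 83
275 = 3 * 83 + 26
83 = 3 * 26 + 5
26 = 5 * 5 + 1
5 = 5 * 1 + 0
GCD(275, 358) = 1

Yes, coprime (GCD = 1)


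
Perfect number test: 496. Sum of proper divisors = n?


Proper divisors of 496: 1, 2, 4, 8, 16, 31, 62, 124, 248
Sum = 1 + 2 + 4 + 8 + 16 + 31 + 62 + 124 + 248 = 496

Yes, 496 is perfect (496 = 496)


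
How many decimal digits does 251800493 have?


251800493 has 9 digits in base 10
floor(log10(251800493)) + 1 = floor(8.4011) + 1 = 9

9 digits (base 10)


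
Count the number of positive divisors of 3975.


3975 = 3^1 × 5^2 × 53^1
d(3975) = (1+1) × (2+1) × (1+1) = 12

12 divisors


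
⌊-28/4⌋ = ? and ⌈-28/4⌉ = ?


-28/4 = -7.0000
floor = -7
ceil = -7

floor = -7, ceil = -7


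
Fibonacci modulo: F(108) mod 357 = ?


F(k) mod 357 for k=1..108:
1, 1, 2, 3, 5, 8, 13, 21, 34, 55, 89, 144, 233, 20, 253, 273, 169, 85, 254, 339, 236, 218, 97, 315, 55, 13, 68, 81, 149, 230, 22, 252, 274, 169, 86, 255, 341, 239, 223, 105, 328, 76, 47, 123, 170, 293, 106, 42, 148, 190, 338, 171, 152, 323, 118, 84, 202, 286, 131, 60, 191, 251, 85, 336, 64, 43, 107, 150, 257, 50, 307, 0, 307, 307, 257, 207, 107, 314, 64, 21, 85, 106, 191, 297, 131, 71, 202, 273, 118, 34, 152, 186, 338, 167, 148, 315, 106, 64, 170, 234, 47, 281, 328, 252, 223, 118, 341, 102
F(108) mod 357 = 102


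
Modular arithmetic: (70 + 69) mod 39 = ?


70 + 69 = 139
139 mod 39 = 22


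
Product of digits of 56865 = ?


5 × 6 × 8 × 6 × 5 = 7200


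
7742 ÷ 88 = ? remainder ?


7742 = 88 * 87 + 86
Check: 7656 + 86 = 7742

q = 87, r = 86


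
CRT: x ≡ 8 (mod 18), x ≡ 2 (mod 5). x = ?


M = 18*5 = 90
M1 = M/18 = 5, M2 = M/5 = 18
M1^(-1) mod 18 = 11, M2^(-1) mod 5 = 2
x = 8*5*11 + 2*18*2 = 512
512 mod 90 = 62
Check: 62 mod 18 = 8 ✓, 62 mod 5 = 2 ✓

x ≡ 62 (mod 90)


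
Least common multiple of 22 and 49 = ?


GCD(22, 49) = 1
LCM = 22*49/1 = 1078/1 = 1078

LCM = 1078


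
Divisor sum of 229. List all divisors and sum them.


Divisors of 229: 1, 229
Sum = 1 + 229 = 230

σ(229) = 230


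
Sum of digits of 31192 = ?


3 + 1 + 1 + 9 + 2 = 16


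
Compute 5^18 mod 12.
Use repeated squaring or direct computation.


5^1 mod 12 = 5
5^2 mod 12 = 1
5^3 mod 12 = 5
5^4 mod 12 = 1
5^5 mod 12 = 5
5^6 mod 12 = 1
5^7 mod 12 = 5
5^8 mod 12 = 1
5^9 mod 12 = 5
5^10 mod 12 = 1
5^11 mod 12 = 5
5^12 mod 12 = 1
5^13 mod 12 = 5
5^14 mod 12 = 1
5^15 mod 12 = 5
5^16 mod 12 = 1
5^17 mod 12 = 5
5^18 mod 12 = 1


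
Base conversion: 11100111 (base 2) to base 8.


11100111 (base 2) = 231 (decimal)
231 (decimal) = 347 (base 8)


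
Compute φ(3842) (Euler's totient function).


3842 = 2 × 17 × 113
Prime factors: 2, 17, 113
φ(3842) = 3842 × (1-1/2) × (1-1/17) × (1-1/113)
= 3842 × 1/2 × 16/17 × 112/113 = 1792

φ(3842) = 1792


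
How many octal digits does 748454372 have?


748454372 in base 8 = 5447100744
Number of digits = 10

10 digits (base 8)


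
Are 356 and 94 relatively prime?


Euclidean algorithm:
356 = 3 * 94 + 74
94 = 1 * 74 + 20
74 = 3 * 20 + 14
20 = 1 * 14 + 6
14 = 2 * 6 + 2
6 = 3 * 2 + 0
GCD(356, 94) = 2

No, not coprime (GCD = 2)


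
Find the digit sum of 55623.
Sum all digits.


5 + 5 + 6 + 2 + 3 = 21


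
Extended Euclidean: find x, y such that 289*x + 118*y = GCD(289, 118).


Tabular extended Euclidean (each row: r = 289*s + 118*t):
r=289, s=1, t=0
r=118, s=0, t=1
q=2: r=53, s=1, t=-2   [289*(1) + 118*(-2) = 53]
q=2: r=12, s=-2, t=5   [289*(-2) + 118*(5) = 12]
q=4: r=5, s=9, t=-22   [289*(9) + 118*(-22) = 5]
q=2: r=2, s=-20, t=49   [289*(-20) + 118*(49) = 2]
q=2: r=1, s=49, t=-120   [289*(49) + 118*(-120) = 1]
q=2: r=0, s=-118, t=289   [289*(-118) + 118*(289) = 0]
GCD = 1; from the row with r=1: x=49, y=-120
Check: 289*(49) + 118*(-120) = 14161 - 14160 = 1

GCD = 1, x = 49, y = -120


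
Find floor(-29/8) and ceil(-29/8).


-29/8 = -3.6250
floor = -4
ceil = -3

floor = -4, ceil = -3


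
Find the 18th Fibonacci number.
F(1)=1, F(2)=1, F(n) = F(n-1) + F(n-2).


Sequence: 1, 1, 2, 3, 5, 8, 13, 21, 34, 55, 89, 144, 233, 377, 610, 987, 1597, 2584
F(18) = 2584


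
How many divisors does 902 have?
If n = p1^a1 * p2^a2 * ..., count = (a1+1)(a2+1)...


902 = 2^1 × 11^1 × 41^1
d(902) = (1+1) × (1+1) × (1+1) = 8

8 divisors


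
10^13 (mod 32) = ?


10^1 mod 32 = 10
10^2 mod 32 = 4
10^3 mod 32 = 8
10^4 mod 32 = 16
10^5 mod 32 = 0
10^6 mod 32 = 0
10^7 mod 32 = 0
10^8 mod 32 = 0
10^9 mod 32 = 0
10^10 mod 32 = 0
10^11 mod 32 = 0
10^12 mod 32 = 0
10^13 mod 32 = 0


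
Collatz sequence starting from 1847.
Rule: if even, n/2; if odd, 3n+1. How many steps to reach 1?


1847 → 5542 → 2771 → 8314 → 4157 → 12472 → 6236 → 3118 → 1559 → 4678 → 2339 → 7018 → 3509 → 10528 → 5264 → 2632 → 1316 → 658 → 329 → 988 → 494 → 247 → 742 → 371 → 1114 → 557 → 1672 → 836 → 418 → 209 → 628 → 314 → 157 → 472 → 236 → 118 → 59 → 178 → 89 → 268 → 134 → 67 → 202 → 101 → 304 → 152 → 76 → 38 → 19 → 58 → 29 → 88 → 44 → 22 → 11 → 34 → 17 → 52 → 26 → 13 → 40 → 20 → 10 → 5 → 16 → 8 → 4 → 2 → 1
Total steps = 68

68 steps


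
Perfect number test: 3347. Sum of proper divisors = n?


Proper divisors of 3347: 1
Sum = 1 = 1

No, 3347 is not perfect (1 ≠ 3347)


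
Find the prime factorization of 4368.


4368 / 2 = 2184
2184 / 2 = 1092
1092 / 2 = 546
546 / 2 = 273
273 / 3 = 91
91 / 7 = 13
13 / 13 = 1
4368 = 2^4 × 3 × 7 × 13


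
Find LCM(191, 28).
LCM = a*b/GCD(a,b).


GCD(191, 28) = 1
LCM = 191*28/1 = 5348/1 = 5348

LCM = 5348


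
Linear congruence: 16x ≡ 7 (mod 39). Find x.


GCD(16, 39) = 1, unique solution
a^(-1) mod 39 = 22
x = 22 * 7 mod 39 = 37

x ≡ 37 (mod 39)


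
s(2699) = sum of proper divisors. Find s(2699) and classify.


Proper divisors: 1
Sum = 1 = 1
1 < 2699 → deficient

s(2699) = 1 (deficient)


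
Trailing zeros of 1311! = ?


floor(1311/5) = 262
floor(1311/25) = 52
floor(1311/125) = 10
floor(1311/625) = 2
Total = 326

326 trailing zeros


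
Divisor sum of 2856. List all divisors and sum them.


Divisors of 2856: 1, 2, 3, 4, 6, 7, 8, 12, 14, 17, 21, 24, 28, 34, 42, 51, 56, 68, 84, 102, 119, 136, 168, 204, 238, 357, 408, 476, 714, 952, 1428, 2856
Sum = 1 + 2 + 3 + 4 + 6 + 7 + 8 + 12 + 14 + 17 + 21 + 24 + 28 + 34 + 42 + 51 + 56 + 68 + 84 + 102 + 119 + 136 + 168 + 204 + 238 + 357 + 408 + 476 + 714 + 952 + 1428 + 2856 = 8640

σ(2856) = 8640


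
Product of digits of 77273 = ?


7 × 7 × 2 × 7 × 3 = 2058


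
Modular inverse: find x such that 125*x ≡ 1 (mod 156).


Use the extended Euclidean algorithm on (156, 125); each row r = 156*s + 125*t:
r=156, s=1, t=0
r=125, s=0, t=1
q=1: r=31, s=1, t=-1   [156*(1) + 125*(-1) = 31]
q=4: r=1, s=-4, t=5   [156*(-4) + 125*(5) = 1]
q=31: r=0, s=125, t=-156   [156*(125) + 125*(-156) = 0]
GCD = 1 with t = 5, so 125*(5) ≡ 1 (mod 156)
Inverse = 5 mod 156 = 5
Check: 125 * 5 = 625 ≡ 1 (mod 156)

125^(-1) ≡ 5 (mod 156)


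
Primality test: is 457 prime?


Check divisors up to sqrt(457) = 21.3776
No divisors found.
457 is prime.

Yes, 457 is prime


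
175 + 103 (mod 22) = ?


175 + 103 = 278
278 mod 22 = 14


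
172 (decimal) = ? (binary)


172 (base 10) = 172 (decimal)
172 (decimal) = 10101100 (base 2)


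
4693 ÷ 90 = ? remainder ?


4693 = 90 * 52 + 13
Check: 4680 + 13 = 4693

q = 52, r = 13


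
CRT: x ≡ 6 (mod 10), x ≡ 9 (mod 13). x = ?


M = 10*13 = 130
M1 = M/10 = 13, M2 = M/13 = 10
M1^(-1) mod 10 = 7, M2^(-1) mod 13 = 4
x = 6*13*7 + 9*10*4 = 906
906 mod 130 = 126
Check: 126 mod 10 = 6 ✓, 126 mod 13 = 9 ✓

x ≡ 126 (mod 130)


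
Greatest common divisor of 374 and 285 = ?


374 = 1 * 285 + 89
285 = 3 * 89 + 18
89 = 4 * 18 + 17
18 = 1 * 17 + 1
17 = 17 * 1 + 0
GCD = 1


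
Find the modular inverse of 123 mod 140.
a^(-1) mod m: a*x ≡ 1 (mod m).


Use the extended Euclidean algorithm on (140, 123); each row r = 140*s + 123*t:
r=140, s=1, t=0
r=123, s=0, t=1
q=1: r=17, s=1, t=-1   [140*(1) + 123*(-1) = 17]
q=7: r=4, s=-7, t=8   [140*(-7) + 123*(8) = 4]
q=4: r=1, s=29, t=-33   [140*(29) + 123*(-33) = 1]
q=4: r=0, s=-123, t=140   [140*(-123) + 123*(140) = 0]
GCD = 1 with t = -33, so 123*(-33) ≡ 1 (mod 140)
Inverse = -33 mod 140 = 107
Check: 123 * 107 = 13161 ≡ 1 (mod 140)

123^(-1) ≡ 107 (mod 140)


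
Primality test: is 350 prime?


350 / 2 = 175 (exact division)
350 is NOT prime.

No, 350 is not prime


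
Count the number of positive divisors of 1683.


1683 = 3^2 × 11^1 × 17^1
d(1683) = (2+1) × (1+1) × (1+1) = 12

12 divisors


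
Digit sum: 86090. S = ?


8 + 6 + 0 + 9 + 0 = 23


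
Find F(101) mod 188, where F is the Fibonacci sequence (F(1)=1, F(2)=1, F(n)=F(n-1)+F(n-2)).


F(k) mod 188 for k=1..101:
1, 1, 2, 3, 5, 8, 13, 21, 34, 55, 89, 144, 45, 1, 46, 47, 93, 140, 45, 185, 42, 39, 81, 120, 13, 133, 146, 91, 49, 140, 1, 141, 142, 95, 49, 144, 5, 149, 154, 115, 81, 8, 89, 97, 186, 95, 93, 0, 93, 93, 186, 91, 89, 180, 81, 73, 154, 39, 5, 44, 49, 93, 142, 47, 1, 48, 49, 97, 146, 55, 13, 68, 81, 149, 42, 3, 45, 48, 93, 141, 46, 187, 45, 44, 89, 133, 34, 167, 13, 180, 5, 185, 2, 187, 1, 0, 1, 1, 2, 3, 5
F(101) mod 188 = 5


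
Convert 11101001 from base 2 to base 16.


11101001 (base 2) = 233 (decimal)
233 (decimal) = E9 (base 16)


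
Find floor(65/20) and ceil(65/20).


65/20 = 3.2500
floor = 3
ceil = 4

floor = 3, ceil = 4


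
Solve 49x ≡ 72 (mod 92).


GCD(49, 92) = 1, unique solution
a^(-1) mod 92 = 77
x = 77 * 72 mod 92 = 24

x ≡ 24 (mod 92)


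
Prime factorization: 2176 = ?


2176 / 2 = 1088
1088 / 2 = 544
544 / 2 = 272
272 / 2 = 136
136 / 2 = 68
68 / 2 = 34
34 / 2 = 17
17 / 17 = 1
2176 = 2^7 × 17


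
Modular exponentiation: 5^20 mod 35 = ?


5^1 mod 35 = 5
5^2 mod 35 = 25
5^3 mod 35 = 20
5^4 mod 35 = 30
5^5 mod 35 = 10
5^6 mod 35 = 15
5^7 mod 35 = 5
5^8 mod 35 = 25
5^9 mod 35 = 20
5^10 mod 35 = 30
5^11 mod 35 = 10
5^12 mod 35 = 15
5^13 mod 35 = 5
5^14 mod 35 = 25
5^15 mod 35 = 20
5^16 mod 35 = 30
5^17 mod 35 = 10
5^18 mod 35 = 15
5^19 mod 35 = 5
5^20 mod 35 = 25


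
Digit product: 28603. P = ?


2 × 8 × 6 × 0 × 3 = 0


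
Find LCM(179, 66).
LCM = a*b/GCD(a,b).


GCD(179, 66) = 1
LCM = 179*66/1 = 11814/1 = 11814

LCM = 11814


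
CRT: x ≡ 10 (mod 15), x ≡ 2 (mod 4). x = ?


M = 15*4 = 60
M1 = M/15 = 4, M2 = M/4 = 15
M1^(-1) mod 15 = 4, M2^(-1) mod 4 = 3
x = 10*4*4 + 2*15*3 = 250
250 mod 60 = 10
Check: 10 mod 15 = 10 ✓, 10 mod 4 = 2 ✓

x ≡ 10 (mod 60)


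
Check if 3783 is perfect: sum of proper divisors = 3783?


Proper divisors of 3783: 1, 3, 13, 39, 97, 291, 1261
Sum = 1 + 3 + 13 + 39 + 97 + 291 + 1261 = 1705

No, 3783 is not perfect (1705 ≠ 3783)


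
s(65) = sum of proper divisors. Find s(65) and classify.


Proper divisors: 1, 5, 13
Sum = 1 + 5 + 13 = 19
19 < 65 → deficient

s(65) = 19 (deficient)


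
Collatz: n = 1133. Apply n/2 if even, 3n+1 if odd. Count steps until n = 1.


1133 → 3400 → 1700 → 850 → 425 → 1276 → 638 → 319 → 958 → 479 → 1438 → 719 → 2158 → 1079 → 3238 → 1619 → 4858 → 2429 → 7288 → 3644 → 1822 → 911 → 2734 → 1367 → 4102 → 2051 → 6154 → 3077 → 9232 → 4616 → 2308 → 1154 → 577 → 1732 → 866 → 433 → 1300 → 650 → 325 → 976 → 488 → 244 → 122 → 61 → 184 → 92 → 46 → 23 → 70 → 35 → 106 → 53 → 160 → 80 → 40 → 20 → 10 → 5 → 16 → 8 → 4 → 2 → 1
Total steps = 62

62 steps


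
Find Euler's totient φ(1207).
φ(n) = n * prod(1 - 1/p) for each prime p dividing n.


1207 = 17 × 71
Prime factors: 17, 71
φ(1207) = 1207 × (1-1/17) × (1-1/71)
= 1207 × 16/17 × 70/71 = 1120

φ(1207) = 1120


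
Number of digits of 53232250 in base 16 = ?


53232250 in base 16 = 32C427A
Number of digits = 7

7 digits (base 16)


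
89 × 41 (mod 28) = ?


89 × 41 = 3649
3649 mod 28 = 9


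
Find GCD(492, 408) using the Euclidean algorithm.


492 = 1 * 408 + 84
408 = 4 * 84 + 72
84 = 1 * 72 + 12
72 = 6 * 12 + 0
GCD = 12


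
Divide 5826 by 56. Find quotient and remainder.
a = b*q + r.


5826 = 56 * 104 + 2
Check: 5824 + 2 = 5826

q = 104, r = 2


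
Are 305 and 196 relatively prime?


Euclidean algorithm:
305 = 1 * 196 + 109
196 = 1 * 109 + 87
109 = 1 * 87 + 22
87 = 3 * 22 + 21
22 = 1 * 21 + 1
21 = 21 * 1 + 0
GCD(305, 196) = 1

Yes, coprime (GCD = 1)


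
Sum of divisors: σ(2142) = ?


Divisors of 2142: 1, 2, 3, 6, 7, 9, 14, 17, 18, 21, 34, 42, 51, 63, 102, 119, 126, 153, 238, 306, 357, 714, 1071, 2142
Sum = 1 + 2 + 3 + 6 + 7 + 9 + 14 + 17 + 18 + 21 + 34 + 42 + 51 + 63 + 102 + 119 + 126 + 153 + 238 + 306 + 357 + 714 + 1071 + 2142 = 5616

σ(2142) = 5616


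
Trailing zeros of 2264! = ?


floor(2264/5) = 452
floor(2264/25) = 90
floor(2264/125) = 18
floor(2264/625) = 3
Total = 563

563 trailing zeros


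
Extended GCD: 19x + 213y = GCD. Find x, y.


Tabular extended Euclidean (each row: r = 19*s + 213*t):
r=19, s=1, t=0
r=213, s=0, t=1
q=0: r=19, s=1, t=0   [19*(1) + 213*(0) = 19]
q=11: r=4, s=-11, t=1   [19*(-11) + 213*(1) = 4]
q=4: r=3, s=45, t=-4   [19*(45) + 213*(-4) = 3]
q=1: r=1, s=-56, t=5   [19*(-56) + 213*(5) = 1]
q=3: r=0, s=213, t=-19   [19*(213) + 213*(-19) = 0]
GCD = 1; from the row with r=1: x=-56, y=5
Check: 19*(-56) + 213*(5) = -1064 + 1065 = 1

GCD = 1, x = -56, y = 5


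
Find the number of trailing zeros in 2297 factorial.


floor(2297/5) = 459
floor(2297/25) = 91
floor(2297/125) = 18
floor(2297/625) = 3
Total = 571

571 trailing zeros


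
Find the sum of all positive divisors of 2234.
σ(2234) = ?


Divisors of 2234: 1, 2, 1117, 2234
Sum = 1 + 2 + 1117 + 2234 = 3354

σ(2234) = 3354


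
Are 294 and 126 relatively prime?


Euclidean algorithm:
294 = 2 * 126 + 42
126 = 3 * 42 + 0
GCD(294, 126) = 42

No, not coprime (GCD = 42)


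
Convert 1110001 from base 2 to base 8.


1110001 (base 2) = 113 (decimal)
113 (decimal) = 161 (base 8)


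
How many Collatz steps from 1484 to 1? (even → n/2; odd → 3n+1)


1484 → 742 → 371 → 1114 → 557 → 1672 → 836 → 418 → 209 → 628 → 314 → 157 → 472 → 236 → 118 → 59 → 178 → 89 → 268 → 134 → 67 → 202 → 101 → 304 → 152 → 76 → 38 → 19 → 58 → 29 → 88 → 44 → 22 → 11 → 34 → 17 → 52 → 26 → 13 → 40 → 20 → 10 → 5 → 16 → 8 → 4 → 2 → 1
Total steps = 47

47 steps


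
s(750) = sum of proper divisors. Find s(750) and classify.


Proper divisors: 1, 2, 3, 5, 6, 10, 15, 25, 30, 50, 75, 125, 150, 250, 375
Sum = 1 + 2 + 3 + 5 + 6 + 10 + 15 + 25 + 30 + 50 + 75 + 125 + 150 + 250 + 375 = 1122
1122 > 750 → abundant

s(750) = 1122 (abundant)


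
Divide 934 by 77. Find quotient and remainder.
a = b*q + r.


934 = 77 * 12 + 10
Check: 924 + 10 = 934

q = 12, r = 10


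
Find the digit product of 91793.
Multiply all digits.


9 × 1 × 7 × 9 × 3 = 1701


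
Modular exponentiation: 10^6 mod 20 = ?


10^1 mod 20 = 10
10^2 mod 20 = 0
10^3 mod 20 = 0
10^4 mod 20 = 0
10^5 mod 20 = 0
10^6 mod 20 = 0


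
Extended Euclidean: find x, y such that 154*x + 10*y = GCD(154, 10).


Tabular extended Euclidean (each row: r = 154*s + 10*t):
r=154, s=1, t=0
r=10, s=0, t=1
q=15: r=4, s=1, t=-15   [154*(1) + 10*(-15) = 4]
q=2: r=2, s=-2, t=31   [154*(-2) + 10*(31) = 2]
q=2: r=0, s=5, t=-77   [154*(5) + 10*(-77) = 0]
GCD = 2; from the row with r=2: x=-2, y=31
Check: 154*(-2) + 10*(31) = -308 + 310 = 2

GCD = 2, x = -2, y = 31


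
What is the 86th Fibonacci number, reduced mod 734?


F(k) mod 734 for k=1..86:
1, 1, 2, 3, 5, 8, 13, 21, 34, 55, 89, 144, 233, 377, 610, 253, 129, 382, 511, 159, 670, 95, 31, 126, 157, 283, 440, 723, 429, 418, 113, 531, 644, 441, 351, 58, 409, 467, 142, 609, 17, 626, 643, 535, 444, 245, 689, 200, 155, 355, 510, 131, 641, 38, 679, 717, 662, 645, 573, 484, 323, 73, 396, 469, 131, 600, 731, 597, 594, 457, 317, 40, 357, 397, 20, 417, 437, 120, 557, 677, 500, 443, 209, 652, 127, 45
F(86) mod 734 = 45


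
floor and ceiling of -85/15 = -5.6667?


-85/15 = -5.6667
floor = -6
ceil = -5

floor = -6, ceil = -5


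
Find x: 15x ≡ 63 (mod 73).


GCD(15, 73) = 1, unique solution
a^(-1) mod 73 = 39
x = 39 * 63 mod 73 = 48

x ≡ 48 (mod 73)


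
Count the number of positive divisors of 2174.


2174 = 2^1 × 1087^1
d(2174) = (1+1) × (1+1) = 4

4 divisors
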